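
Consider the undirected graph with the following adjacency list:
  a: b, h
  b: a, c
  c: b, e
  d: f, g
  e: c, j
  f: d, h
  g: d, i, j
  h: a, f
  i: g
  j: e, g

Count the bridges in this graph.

1

The edges on the cycle f-d-g-j-e-c-b-a-h-f are not bridges since each lies on that cycle.
But removing i-g disconnects i from g — this is a bridge.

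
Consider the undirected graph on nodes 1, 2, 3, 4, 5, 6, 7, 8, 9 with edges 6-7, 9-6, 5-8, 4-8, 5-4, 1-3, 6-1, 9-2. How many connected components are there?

Starting from 4 we can reach 4, 5, 8. That is one component of size 3.
Starting from 1 we can reach 1, 2, 3, 6, 7, 9. That is one component of size 6.
Total: 2 components.

2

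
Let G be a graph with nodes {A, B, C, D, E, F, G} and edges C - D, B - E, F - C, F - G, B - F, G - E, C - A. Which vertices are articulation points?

Removing C increases the component count from 1 to 3, so C is a cut vertex.
Removing F increases the component count from 1 to 2, so F is a cut vertex.
By contrast removing B leaves 1 component; it is not a cut vertex. No other vertex is a cut vertex either.

C, F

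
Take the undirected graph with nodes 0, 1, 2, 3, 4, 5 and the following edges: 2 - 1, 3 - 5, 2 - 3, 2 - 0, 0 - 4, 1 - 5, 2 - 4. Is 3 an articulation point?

Deleting 3 leaves 1 component (was 1) (its neighbors 2, 5 remain connected to each other), so 3 is not a cut vertex.

No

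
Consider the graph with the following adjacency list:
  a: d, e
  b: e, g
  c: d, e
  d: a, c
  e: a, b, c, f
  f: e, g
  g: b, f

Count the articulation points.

Removing e increases the component count from 1 to 2, so e is a cut vertex.
By contrast removing g leaves 1 component; it is not a cut vertex. No other vertex is a cut vertex either.

1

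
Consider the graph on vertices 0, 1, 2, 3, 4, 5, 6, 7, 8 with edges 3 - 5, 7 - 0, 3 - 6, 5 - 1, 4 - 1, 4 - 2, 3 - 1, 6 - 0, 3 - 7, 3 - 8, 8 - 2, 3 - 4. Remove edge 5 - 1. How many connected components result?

1

5 and 1 are still connected via 5-3-1, so the component count stays at 1.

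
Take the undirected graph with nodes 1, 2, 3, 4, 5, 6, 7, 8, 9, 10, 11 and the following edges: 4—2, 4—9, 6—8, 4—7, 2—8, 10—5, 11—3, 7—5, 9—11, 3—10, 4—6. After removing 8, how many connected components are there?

With 8 gone, the remaining components are: {1}; {2, 3, 4, 5, 6, 7, 9, 10, 11}.
That is 2 components.

2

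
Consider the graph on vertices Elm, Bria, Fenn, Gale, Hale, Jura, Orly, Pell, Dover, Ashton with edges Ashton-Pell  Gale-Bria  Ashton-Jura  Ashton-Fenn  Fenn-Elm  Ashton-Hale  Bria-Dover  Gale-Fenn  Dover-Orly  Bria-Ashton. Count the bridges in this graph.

The edges on the cycle Gale-Bria-Ashton-Fenn-Gale are not bridges since each lies on that cycle.
But removing Ashton-Jura disconnects Ashton from Jura; removing Elm-Fenn disconnects Elm from Fenn; removing Ashton-Hale disconnects Ashton from Hale; removing Bria-Dover disconnects Bria from Dover — these are bridges.
In total 6 edges are bridges.

6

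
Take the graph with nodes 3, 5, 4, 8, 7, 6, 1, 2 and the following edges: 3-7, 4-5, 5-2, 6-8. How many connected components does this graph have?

1 is isolated — a component by itself.
Starting from 6 we can reach 6, 8. That is one component of size 2.
Starting from 3 we can reach 3, 7. That is one component of size 2.
Starting from 2 we can reach 2, 4, 5. That is one component of size 3.
Total: 4 components.

4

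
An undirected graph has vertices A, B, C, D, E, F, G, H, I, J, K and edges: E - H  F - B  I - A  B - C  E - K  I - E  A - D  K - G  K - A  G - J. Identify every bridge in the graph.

The edges on the cycle I-E-K-A-I are not bridges since each lies on that cycle.
But removing B - C disconnects B from C; removing A - D disconnects A from D; removing F - B disconnects F from B; removing G - J disconnects G from J — these are bridges.
In total 6 edges are bridges.

A-D, B-C, B-F, E-H, G-J, G-K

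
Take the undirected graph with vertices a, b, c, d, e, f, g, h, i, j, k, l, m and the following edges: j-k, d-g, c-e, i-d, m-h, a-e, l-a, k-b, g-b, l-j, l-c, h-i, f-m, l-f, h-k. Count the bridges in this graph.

The edges on the cycle l-c-e-a-l are not bridges since each lies on that cycle.
Every edge lies on some cycle, so there are no bridges.

0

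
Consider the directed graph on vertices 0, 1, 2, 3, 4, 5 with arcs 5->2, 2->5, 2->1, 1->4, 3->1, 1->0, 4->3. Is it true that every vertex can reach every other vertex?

No

There is no directed path from 1 to 5, so the graph is not strongly connected.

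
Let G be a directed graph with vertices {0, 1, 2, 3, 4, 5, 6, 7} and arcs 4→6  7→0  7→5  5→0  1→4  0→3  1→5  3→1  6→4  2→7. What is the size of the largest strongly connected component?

{0, 1, 3, 5} are all mutually reachable — one SCC of size 4.
{4, 6} are all mutually reachable — one SCC of size 2.
{2} is an SCC by itself.
{7} is an SCC by itself.
The largest has 4 vertices.

4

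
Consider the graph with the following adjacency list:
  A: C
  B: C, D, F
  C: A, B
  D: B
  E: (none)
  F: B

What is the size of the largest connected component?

E is isolated — a component by itself.
Starting from A we can reach A, B, C, D, F. That is one component of size 5.
The largest has 5 vertices.

5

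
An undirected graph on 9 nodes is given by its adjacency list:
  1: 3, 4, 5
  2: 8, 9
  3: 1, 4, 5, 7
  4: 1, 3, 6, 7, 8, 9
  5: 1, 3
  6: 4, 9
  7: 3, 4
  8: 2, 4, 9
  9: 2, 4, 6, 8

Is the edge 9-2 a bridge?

After removing 9-2, the path 9-8-2 still connects them, so the edge is not a bridge.

No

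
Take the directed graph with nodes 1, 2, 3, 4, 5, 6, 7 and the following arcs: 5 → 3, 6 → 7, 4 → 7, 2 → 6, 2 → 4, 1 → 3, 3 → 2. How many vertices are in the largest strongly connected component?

1

{1} is an SCC by itself.
{7} is an SCC by itself.
{3} is an SCC by itself.
{2} is an SCC by itself.
{5} is an SCC by itself.
(and 2 more singleton SCCs)
The largest has 1 vertex.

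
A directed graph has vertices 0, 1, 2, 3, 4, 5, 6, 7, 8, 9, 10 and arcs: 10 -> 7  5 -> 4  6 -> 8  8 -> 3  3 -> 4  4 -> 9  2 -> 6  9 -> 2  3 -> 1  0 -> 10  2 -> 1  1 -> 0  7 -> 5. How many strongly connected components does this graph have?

1

{0, 1, 2, 3, 4, 5, 6, 7, 8, 9, 10} are all mutually reachable — one SCC of size 11.
That gives 1 strongly connected component.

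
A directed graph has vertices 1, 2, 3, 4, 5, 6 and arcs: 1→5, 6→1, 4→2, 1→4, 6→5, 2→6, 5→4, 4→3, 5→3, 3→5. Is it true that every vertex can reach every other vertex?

Yes

From 2 we can reach every vertex (1, 2, 3, 4, 5, 6), and every vertex can reach 2 (1, 2, 3, 4, 5, 6). So the whole graph is one strongly connected component.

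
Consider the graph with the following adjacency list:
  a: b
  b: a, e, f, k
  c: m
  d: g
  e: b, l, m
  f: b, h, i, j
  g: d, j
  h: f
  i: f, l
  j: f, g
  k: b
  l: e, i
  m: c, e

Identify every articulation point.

Removing b increases the component count from 1 to 3, so b is a cut vertex.
Removing e increases the component count from 1 to 2, so e is a cut vertex.
Removing f increases the component count from 1 to 3, so f is a cut vertex.
Likewise g, j, m are cut vertices.
By contrast removing l leaves 1 component; it is not a cut vertex. No other vertex is a cut vertex either.

b, e, f, g, j, m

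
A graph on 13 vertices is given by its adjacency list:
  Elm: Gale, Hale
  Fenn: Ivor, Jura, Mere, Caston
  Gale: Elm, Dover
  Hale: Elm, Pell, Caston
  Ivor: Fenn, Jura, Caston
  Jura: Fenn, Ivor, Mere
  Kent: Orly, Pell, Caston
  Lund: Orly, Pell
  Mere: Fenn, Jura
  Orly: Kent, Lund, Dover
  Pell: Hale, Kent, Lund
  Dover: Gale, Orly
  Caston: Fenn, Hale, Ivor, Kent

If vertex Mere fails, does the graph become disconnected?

No

Deleting Mere leaves 1 component (was 1) (its neighbors Fenn, Jura remain connected to each other), so Mere is not a cut vertex.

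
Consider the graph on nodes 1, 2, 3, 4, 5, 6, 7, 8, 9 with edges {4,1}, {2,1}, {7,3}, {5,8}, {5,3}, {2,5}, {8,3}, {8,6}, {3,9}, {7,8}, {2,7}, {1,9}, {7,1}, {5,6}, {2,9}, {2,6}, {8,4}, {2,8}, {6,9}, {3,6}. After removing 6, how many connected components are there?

With 6 gone, the remaining components are: {1, 2, 3, 4, 5, 7, 8, 9}.
That is 1 component.

1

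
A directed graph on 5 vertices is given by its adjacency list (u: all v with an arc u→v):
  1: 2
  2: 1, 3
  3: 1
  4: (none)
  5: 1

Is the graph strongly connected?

No

There is no directed path from 2 to 4, so the graph is not strongly connected.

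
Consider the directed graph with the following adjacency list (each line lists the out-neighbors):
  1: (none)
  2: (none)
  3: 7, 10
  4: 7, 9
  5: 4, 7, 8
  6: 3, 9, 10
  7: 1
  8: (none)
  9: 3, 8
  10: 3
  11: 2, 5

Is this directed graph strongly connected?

There is no directed path from 11 to 6, so the graph is not strongly connected.

No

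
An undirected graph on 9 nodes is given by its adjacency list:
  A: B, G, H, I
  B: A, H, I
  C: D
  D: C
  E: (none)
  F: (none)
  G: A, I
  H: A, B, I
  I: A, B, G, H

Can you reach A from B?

Yes

From B we can reach A, B, G, H, I, which includes A.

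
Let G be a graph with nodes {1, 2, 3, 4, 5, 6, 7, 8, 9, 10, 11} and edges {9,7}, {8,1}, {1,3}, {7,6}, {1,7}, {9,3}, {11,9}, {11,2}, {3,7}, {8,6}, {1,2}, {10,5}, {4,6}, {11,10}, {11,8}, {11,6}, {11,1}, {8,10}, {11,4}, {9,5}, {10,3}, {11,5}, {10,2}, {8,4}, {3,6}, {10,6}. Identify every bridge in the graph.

none

The edges on the cycle 11-8-10-2-1-11 are not bridges since each lies on that cycle.
Every edge lies on some cycle, so there are no bridges.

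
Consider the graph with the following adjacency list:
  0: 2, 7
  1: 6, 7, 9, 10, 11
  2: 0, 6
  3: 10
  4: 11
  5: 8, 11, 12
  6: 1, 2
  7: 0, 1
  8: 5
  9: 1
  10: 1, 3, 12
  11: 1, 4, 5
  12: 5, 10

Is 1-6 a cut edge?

No

After removing 1-6, the path 1-7-0-2-6 still connects them, so the edge is not a bridge.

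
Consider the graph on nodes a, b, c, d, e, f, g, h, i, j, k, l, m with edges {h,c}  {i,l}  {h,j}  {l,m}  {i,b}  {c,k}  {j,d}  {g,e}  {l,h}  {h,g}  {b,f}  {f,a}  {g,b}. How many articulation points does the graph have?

7

Removing b increases the component count from 1 to 2, so b is a cut vertex.
Removing c increases the component count from 1 to 2, so c is a cut vertex.
Removing f increases the component count from 1 to 2, so f is a cut vertex.
Likewise g, h, j, l are cut vertices.
By contrast removing a leaves 1 component; it is not a cut vertex. No other vertex is a cut vertex either.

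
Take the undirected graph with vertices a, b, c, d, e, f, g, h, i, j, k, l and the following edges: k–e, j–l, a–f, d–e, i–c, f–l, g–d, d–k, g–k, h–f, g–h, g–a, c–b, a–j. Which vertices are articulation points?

c, g

Removing c increases the component count from 2 to 3, so c is a cut vertex.
Removing g increases the component count from 2 to 3, so g is a cut vertex.
By contrast removing f leaves 2 components; it is not a cut vertex. No other vertex is a cut vertex either.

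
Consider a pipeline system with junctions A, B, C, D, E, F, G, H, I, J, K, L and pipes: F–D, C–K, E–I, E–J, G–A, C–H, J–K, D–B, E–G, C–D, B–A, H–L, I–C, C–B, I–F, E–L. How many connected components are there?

1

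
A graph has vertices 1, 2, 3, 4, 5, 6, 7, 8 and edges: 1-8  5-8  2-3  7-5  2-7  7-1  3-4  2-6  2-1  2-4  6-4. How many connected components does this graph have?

1

Starting from 1 we can reach 1, 2, 3, 4, 5, 6, 7, 8. That is one component of size 8.
Total: 1 component.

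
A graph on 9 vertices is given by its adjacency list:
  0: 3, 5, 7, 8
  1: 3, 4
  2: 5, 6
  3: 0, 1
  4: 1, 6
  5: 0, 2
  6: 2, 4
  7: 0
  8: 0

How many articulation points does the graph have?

1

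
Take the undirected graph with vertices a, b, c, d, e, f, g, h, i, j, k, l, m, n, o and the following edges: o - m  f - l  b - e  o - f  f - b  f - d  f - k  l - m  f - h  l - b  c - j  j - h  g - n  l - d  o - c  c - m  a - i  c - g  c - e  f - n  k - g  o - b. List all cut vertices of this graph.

Removing b, for instance, still leaves 2 components. No single vertex removal increases the component count — the graph has no articulation points.

none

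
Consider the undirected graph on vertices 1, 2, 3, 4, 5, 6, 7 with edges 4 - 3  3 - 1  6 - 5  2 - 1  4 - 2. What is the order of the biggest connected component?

7 is isolated — a component by itself.
Starting from 5 we can reach 5, 6. That is one component of size 2.
Starting from 1 we can reach 1, 2, 3, 4. That is one component of size 4.
The largest has 4 vertices.

4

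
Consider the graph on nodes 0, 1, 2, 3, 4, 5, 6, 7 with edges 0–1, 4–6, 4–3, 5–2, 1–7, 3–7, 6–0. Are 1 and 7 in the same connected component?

From 1 we can reach 0, 1, 3, 4, 6, 7, which includes 7.

Yes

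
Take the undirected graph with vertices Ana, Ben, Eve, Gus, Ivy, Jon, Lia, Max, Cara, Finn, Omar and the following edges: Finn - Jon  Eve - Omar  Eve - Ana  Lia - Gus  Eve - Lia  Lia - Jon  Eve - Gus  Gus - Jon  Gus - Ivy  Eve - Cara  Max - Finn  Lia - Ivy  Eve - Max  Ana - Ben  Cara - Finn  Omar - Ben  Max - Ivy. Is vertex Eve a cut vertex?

Yes

Deleting Eve raises the number of components from 1 to 2, so Eve is a cut vertex.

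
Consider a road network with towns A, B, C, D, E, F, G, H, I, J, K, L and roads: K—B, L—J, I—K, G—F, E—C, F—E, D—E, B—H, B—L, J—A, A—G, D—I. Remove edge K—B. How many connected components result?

1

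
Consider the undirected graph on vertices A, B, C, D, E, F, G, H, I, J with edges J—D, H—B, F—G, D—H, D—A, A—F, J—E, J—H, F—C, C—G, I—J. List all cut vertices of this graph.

A, D, F, H, J

Removing A increases the component count from 1 to 2, so A is a cut vertex.
Removing D increases the component count from 1 to 2, so D is a cut vertex.
Removing F increases the component count from 1 to 2, so F is a cut vertex.
Likewise H, J are cut vertices.
By contrast removing E leaves 1 component; it is not a cut vertex. No other vertex is a cut vertex either.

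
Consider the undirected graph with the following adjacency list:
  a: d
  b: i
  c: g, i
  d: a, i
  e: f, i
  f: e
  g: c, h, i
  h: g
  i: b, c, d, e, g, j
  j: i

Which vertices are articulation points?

d, e, g, i

Removing d increases the component count from 1 to 2, so d is a cut vertex.
Removing e increases the component count from 1 to 2, so e is a cut vertex.
Removing g increases the component count from 1 to 2, so g is a cut vertex.
Likewise i is a cut vertex.
By contrast removing b leaves 1 component; it is not a cut vertex. No other vertex is a cut vertex either.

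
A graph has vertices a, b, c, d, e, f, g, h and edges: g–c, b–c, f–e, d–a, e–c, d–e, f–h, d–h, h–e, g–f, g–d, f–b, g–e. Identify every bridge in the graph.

a-d

The edges on the cycle g-d-e-f-g are not bridges since each lies on that cycle.
But removing a–d disconnects a from d — this is a bridge.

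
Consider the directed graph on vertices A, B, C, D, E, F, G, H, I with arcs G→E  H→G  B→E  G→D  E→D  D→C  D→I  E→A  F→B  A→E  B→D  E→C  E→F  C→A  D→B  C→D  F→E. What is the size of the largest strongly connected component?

6

{A, B, C, D, E, F} are all mutually reachable — one SCC of size 6.
{I} is an SCC by itself.
{G} is an SCC by itself.
{H} is an SCC by itself.
The largest has 6 vertices.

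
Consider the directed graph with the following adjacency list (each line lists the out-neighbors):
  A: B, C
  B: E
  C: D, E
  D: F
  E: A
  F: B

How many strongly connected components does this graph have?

{A, B, C, D, E, F} are all mutually reachable — one SCC of size 6.
That gives 1 strongly connected component.

1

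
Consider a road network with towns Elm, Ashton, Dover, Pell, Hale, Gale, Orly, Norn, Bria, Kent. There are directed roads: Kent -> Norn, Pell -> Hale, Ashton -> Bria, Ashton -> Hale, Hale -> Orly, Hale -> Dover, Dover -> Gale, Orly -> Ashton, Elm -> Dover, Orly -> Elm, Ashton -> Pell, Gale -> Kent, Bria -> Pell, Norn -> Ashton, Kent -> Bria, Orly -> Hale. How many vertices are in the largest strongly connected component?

10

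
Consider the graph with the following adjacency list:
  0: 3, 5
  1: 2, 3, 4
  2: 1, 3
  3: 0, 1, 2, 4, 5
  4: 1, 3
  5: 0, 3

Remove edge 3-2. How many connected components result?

1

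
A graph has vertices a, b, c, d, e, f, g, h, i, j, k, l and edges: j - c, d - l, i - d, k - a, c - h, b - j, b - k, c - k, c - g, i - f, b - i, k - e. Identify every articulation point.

b, c, d, i, k

Removing b increases the component count from 1 to 2, so b is a cut vertex.
Removing c increases the component count from 1 to 3, so c is a cut vertex.
Removing d increases the component count from 1 to 2, so d is a cut vertex.
Likewise i, k are cut vertices.
By contrast removing e leaves 1 component; it is not a cut vertex. No other vertex is a cut vertex either.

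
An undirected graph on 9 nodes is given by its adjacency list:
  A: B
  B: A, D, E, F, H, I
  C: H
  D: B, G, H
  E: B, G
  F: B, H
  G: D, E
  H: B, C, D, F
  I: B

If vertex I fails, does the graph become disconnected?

No

Deleting I leaves 1 component (was 1), so I is not a cut vertex.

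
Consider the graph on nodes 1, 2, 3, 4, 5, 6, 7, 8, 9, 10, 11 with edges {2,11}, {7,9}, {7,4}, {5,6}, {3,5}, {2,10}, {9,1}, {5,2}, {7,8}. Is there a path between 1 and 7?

From 1 we can reach 1, 4, 7, 8, 9, which includes 7.

Yes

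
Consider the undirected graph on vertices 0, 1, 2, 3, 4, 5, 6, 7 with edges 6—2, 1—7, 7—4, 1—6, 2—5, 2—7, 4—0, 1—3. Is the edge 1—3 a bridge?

Removing 1—3 leaves no path between 1 and 3: the component count goes from 1 to 2. So it is a bridge.

Yes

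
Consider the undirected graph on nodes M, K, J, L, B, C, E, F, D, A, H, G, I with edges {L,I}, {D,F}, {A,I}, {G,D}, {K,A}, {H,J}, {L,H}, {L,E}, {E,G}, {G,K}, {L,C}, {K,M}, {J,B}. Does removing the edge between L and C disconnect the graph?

Yes

Removing L–C leaves no path between L and C: the component count goes from 1 to 2. So it is a bridge.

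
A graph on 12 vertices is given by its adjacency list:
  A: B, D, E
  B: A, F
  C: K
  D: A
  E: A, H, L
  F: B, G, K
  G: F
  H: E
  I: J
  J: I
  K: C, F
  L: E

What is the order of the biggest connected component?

Starting from I we can reach I, J. That is one component of size 2.
Starting from A we can reach A, B, C, D, E, F, G, H, K, L. That is one component of size 10.
The largest has 10 vertices.

10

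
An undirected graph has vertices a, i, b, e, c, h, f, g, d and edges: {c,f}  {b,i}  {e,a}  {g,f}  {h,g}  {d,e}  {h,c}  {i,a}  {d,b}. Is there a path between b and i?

From b we can reach a, b, d, e, i, which includes i.

Yes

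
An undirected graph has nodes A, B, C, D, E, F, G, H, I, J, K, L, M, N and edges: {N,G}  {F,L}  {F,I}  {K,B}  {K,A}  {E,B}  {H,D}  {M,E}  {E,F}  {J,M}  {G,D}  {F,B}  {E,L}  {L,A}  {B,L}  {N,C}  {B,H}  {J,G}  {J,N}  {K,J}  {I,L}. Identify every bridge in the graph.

C-N

The edges on the cycle J-M-E-F-B-H-D-G-J are not bridges since each lies on that cycle.
But removing C–N disconnects C from N — this is a bridge.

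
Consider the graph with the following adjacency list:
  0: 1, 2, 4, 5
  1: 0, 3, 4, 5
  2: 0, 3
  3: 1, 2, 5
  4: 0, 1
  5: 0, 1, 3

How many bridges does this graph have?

The edges on the cycle 1-0-2-3-1 are not bridges since each lies on that cycle.
Every edge lies on some cycle, so there are no bridges.

0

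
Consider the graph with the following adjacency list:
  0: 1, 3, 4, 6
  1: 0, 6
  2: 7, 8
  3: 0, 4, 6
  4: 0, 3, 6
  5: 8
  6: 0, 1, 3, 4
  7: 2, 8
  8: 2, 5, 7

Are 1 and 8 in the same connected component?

No

The component containing 1 is {0, 1, 3, 4, 6}, and 8 is not in it.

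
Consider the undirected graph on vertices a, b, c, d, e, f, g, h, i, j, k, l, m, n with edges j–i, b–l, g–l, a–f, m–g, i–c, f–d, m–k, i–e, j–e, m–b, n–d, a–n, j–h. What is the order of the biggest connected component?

Starting from a we can reach a, d, f, n. That is one component of size 4.
Starting from b we can reach b, g, k, l, m. That is one component of size 5.
Starting from c we can reach c, e, h, i, j. That is one component of size 5.
The largest has 5 vertices.

5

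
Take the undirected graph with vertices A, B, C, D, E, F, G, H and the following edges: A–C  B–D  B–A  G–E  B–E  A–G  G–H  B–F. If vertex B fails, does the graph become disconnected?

Deleting B raises the number of components from 1 to 3, so B is a cut vertex.

Yes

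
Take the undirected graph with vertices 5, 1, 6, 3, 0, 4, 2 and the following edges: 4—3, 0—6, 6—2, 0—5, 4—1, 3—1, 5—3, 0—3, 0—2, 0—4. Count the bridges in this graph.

0

The edges on the cycle 0-6-2-0 are not bridges since each lies on that cycle.
Every edge lies on some cycle, so there are no bridges.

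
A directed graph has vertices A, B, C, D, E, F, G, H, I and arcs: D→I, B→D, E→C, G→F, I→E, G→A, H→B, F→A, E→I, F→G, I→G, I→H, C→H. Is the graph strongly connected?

There is no directed path from A to G, so the graph is not strongly connected.

No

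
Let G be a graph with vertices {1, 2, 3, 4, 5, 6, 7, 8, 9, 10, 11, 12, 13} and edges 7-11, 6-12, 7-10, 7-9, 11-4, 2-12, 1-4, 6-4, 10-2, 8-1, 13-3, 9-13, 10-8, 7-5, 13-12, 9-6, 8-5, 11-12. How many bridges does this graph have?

The edges on the cycle 7-9-6-4-1-8-10-7 are not bridges since each lies on that cycle.
But removing 13-3 disconnects 13 from 3 — this is a bridge.

1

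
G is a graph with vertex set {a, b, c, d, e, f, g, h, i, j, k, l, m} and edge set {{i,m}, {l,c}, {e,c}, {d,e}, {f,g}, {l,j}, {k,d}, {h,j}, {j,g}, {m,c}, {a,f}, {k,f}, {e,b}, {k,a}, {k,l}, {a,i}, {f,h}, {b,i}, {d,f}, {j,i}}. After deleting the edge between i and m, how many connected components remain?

1

i and m are still connected via i-j-l-c-m, so the component count stays at 1.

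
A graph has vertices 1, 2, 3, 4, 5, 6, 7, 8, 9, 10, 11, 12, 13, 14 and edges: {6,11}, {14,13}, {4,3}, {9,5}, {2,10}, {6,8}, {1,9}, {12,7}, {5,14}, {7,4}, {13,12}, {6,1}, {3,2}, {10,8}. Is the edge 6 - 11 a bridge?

Yes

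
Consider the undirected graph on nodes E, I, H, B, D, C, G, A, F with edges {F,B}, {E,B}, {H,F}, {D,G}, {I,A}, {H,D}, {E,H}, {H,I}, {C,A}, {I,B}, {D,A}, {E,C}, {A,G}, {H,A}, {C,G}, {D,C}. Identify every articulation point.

Removing H, for instance, still leaves 1 component. No single vertex removal increases the component count — the graph has no articulation points.

none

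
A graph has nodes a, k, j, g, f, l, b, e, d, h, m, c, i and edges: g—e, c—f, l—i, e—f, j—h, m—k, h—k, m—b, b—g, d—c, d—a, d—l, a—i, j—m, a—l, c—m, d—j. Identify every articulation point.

Removing d increases the component count from 1 to 2, so d is a cut vertex.
By contrast removing a leaves 1 component; it is not a cut vertex. No other vertex is a cut vertex either.

d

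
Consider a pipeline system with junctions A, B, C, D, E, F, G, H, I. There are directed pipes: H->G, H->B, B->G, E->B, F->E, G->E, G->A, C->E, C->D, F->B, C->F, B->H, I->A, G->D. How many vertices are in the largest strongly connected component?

4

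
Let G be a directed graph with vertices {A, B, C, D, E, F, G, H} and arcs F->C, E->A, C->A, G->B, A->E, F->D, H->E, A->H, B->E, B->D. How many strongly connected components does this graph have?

6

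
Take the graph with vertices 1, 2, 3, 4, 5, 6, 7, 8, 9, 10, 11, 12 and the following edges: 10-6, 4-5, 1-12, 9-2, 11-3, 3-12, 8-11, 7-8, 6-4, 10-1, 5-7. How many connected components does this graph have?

2

Starting from 2 we can reach 2, 9. That is one component of size 2.
Starting from 1 we can reach 1, 3, 4, 5, 6, 7, 8, 10, 11, 12. That is one component of size 10.
Total: 2 components.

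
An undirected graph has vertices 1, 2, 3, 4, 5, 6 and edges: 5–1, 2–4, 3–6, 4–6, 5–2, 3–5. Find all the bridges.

1-5

The edges on the cycle 3-5-2-4-6-3 are not bridges since each lies on that cycle.
But removing 5–1 disconnects 5 from 1 — this is a bridge.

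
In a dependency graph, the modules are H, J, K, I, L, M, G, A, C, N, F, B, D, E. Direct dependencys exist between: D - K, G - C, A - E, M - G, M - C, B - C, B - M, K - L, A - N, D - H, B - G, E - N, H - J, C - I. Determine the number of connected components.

F is isolated — a component by itself.
Starting from A we can reach A, E, N. That is one component of size 3.
Starting from D we can reach D, H, J, K, L. That is one component of size 5.
Starting from B we can reach B, C, G, I, M. That is one component of size 5.
Total: 4 components.

4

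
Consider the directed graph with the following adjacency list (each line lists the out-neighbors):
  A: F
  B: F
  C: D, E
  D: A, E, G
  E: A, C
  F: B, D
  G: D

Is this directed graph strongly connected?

From E we can reach every vertex (A, B, C, D, E, F, G), and every vertex can reach E (A, B, C, D, E, F, G). So the whole graph is one strongly connected component.

Yes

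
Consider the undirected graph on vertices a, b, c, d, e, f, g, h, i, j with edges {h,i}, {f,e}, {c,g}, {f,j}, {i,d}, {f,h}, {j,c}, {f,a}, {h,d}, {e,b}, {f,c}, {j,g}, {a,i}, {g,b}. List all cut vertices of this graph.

Removing f increases the component count from 1 to 2, so f is a cut vertex.
By contrast removing d leaves 1 component; it is not a cut vertex. No other vertex is a cut vertex either.

f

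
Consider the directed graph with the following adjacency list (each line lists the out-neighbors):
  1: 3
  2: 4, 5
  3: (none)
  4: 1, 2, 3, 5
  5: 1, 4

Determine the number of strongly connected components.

{2, 4, 5} are all mutually reachable — one SCC of size 3.
{1} is an SCC by itself.
{3} is an SCC by itself.
That gives 3 strongly connected components.

3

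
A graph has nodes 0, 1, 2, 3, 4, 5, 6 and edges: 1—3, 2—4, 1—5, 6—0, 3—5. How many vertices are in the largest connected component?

Starting from 2 we can reach 2, 4. That is one component of size 2.
Starting from 0 we can reach 0, 6. That is one component of size 2.
Starting from 1 we can reach 1, 3, 5. That is one component of size 3.
The largest has 3 vertices.

3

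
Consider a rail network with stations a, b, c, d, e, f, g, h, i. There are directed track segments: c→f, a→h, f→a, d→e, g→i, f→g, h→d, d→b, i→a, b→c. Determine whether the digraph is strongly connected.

No

There is no directed path from e to c, so the graph is not strongly connected.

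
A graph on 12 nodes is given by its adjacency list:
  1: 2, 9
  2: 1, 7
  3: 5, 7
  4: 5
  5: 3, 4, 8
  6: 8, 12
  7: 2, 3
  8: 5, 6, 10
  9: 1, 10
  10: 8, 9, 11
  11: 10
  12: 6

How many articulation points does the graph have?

4

Removing 5 increases the component count from 1 to 2, so 5 is a cut vertex.
Removing 6 increases the component count from 1 to 2, so 6 is a cut vertex.
Removing 8 increases the component count from 1 to 2, so 8 is a cut vertex.
Likewise 10 is a cut vertex.
By contrast removing 2 leaves 1 component; it is not a cut vertex. No other vertex is a cut vertex either.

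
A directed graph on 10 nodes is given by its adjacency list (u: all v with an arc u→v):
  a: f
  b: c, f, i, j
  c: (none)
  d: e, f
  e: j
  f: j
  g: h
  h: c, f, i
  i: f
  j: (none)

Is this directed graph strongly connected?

No

There is no directed path from c to a, so the graph is not strongly connected.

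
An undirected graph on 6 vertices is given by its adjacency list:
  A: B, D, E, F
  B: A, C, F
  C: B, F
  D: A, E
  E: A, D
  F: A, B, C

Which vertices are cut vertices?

Removing A increases the component count from 1 to 2, so A is a cut vertex.
By contrast removing F leaves 1 component; it is not a cut vertex. No other vertex is a cut vertex either.

A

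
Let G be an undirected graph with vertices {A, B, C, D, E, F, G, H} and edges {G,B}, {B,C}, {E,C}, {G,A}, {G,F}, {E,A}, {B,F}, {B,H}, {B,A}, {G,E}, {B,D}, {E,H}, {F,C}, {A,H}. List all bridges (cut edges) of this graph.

B-D

The edges on the cycle G-E-A-B-G are not bridges since each lies on that cycle.
But removing B - D disconnects B from D — this is a bridge.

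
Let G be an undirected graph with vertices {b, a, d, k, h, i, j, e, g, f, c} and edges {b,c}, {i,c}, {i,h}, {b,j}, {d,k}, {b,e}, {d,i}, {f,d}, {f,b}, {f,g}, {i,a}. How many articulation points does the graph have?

4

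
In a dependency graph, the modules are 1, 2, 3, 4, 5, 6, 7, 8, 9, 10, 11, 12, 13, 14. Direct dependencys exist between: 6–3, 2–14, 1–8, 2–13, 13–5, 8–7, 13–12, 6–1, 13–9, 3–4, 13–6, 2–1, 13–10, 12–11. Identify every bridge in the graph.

The edges on the cycle 2-13-6-1-2 are not bridges since each lies on that cycle.
But removing 1–8 disconnects 1 from 8; removing 13–9 disconnects 13 from 9; removing 12–11 disconnects 12 from 11; removing 13–12 disconnects 13 from 12 — these are bridges.
In total 10 edges are bridges.

1-8, 10-13, 11-12, 12-13, 13-5, 13-9, 14-2, 3-4, 3-6, 7-8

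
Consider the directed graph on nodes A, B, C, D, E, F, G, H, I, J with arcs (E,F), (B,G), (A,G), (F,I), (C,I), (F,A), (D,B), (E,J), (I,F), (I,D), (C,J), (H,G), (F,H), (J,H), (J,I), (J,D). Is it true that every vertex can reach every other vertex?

No

There is no directed path from A to B, so the graph is not strongly connected.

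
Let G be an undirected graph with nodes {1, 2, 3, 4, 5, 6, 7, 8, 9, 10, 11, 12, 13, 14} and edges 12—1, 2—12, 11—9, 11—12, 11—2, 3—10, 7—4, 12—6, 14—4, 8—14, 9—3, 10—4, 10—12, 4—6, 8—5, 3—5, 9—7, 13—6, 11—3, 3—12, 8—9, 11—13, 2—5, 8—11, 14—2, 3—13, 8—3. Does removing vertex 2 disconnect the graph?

Deleting 2 leaves 1 component (was 1) (its neighbors 5, 11, 12, 14 remain connected to each other), so 2 is not a cut vertex.

No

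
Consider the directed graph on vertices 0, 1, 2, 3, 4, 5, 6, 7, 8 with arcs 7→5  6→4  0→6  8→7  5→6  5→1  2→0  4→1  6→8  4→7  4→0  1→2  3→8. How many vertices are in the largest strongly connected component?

8

{0, 1, 2, 4, 5, 6, 7, 8} are all mutually reachable — one SCC of size 8.
{3} is an SCC by itself.
The largest has 8 vertices.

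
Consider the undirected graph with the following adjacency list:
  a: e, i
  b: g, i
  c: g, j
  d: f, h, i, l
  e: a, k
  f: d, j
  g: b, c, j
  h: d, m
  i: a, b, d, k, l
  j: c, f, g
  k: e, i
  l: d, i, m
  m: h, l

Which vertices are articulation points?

i

Removing i increases the component count from 1 to 2, so i is a cut vertex.
By contrast removing b leaves 1 component; it is not a cut vertex. No other vertex is a cut vertex either.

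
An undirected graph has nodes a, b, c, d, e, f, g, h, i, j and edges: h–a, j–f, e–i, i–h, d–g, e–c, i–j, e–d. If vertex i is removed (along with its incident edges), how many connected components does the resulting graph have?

4

With i gone, the remaining components are: {b}; {a, h}; {f, j}; {c, d, e, g}.
That is 4 components.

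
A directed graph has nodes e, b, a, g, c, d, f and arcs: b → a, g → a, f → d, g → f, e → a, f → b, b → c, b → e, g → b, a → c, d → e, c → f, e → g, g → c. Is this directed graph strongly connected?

From f we can reach every vertex (a, b, c, d, e, f, g), and every vertex can reach f (a, b, c, d, e, f, g). So the whole graph is one strongly connected component.

Yes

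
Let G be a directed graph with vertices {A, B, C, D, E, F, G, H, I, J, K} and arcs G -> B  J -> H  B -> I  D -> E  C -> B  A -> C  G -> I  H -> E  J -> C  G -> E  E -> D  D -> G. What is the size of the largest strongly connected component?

3

{D, E, G} are all mutually reachable — one SCC of size 3.
{F} is an SCC by itself.
{K} is an SCC by itself.
{J} is an SCC by itself.
{B} is an SCC by itself.
(and 4 more singleton SCCs)
The largest has 3 vertices.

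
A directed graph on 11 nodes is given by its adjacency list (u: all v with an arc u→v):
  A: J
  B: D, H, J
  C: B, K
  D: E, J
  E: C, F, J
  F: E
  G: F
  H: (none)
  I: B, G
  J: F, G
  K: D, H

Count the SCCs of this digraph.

{B, C, D, E, F, G, J, K} are all mutually reachable — one SCC of size 8.
{A} is an SCC by itself.
{H} is an SCC by itself.
{I} is an SCC by itself.
That gives 4 strongly connected components.

4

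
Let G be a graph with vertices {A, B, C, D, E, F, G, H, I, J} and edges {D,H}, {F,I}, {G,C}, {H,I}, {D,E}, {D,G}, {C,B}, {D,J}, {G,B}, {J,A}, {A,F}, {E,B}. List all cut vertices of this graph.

Removing D increases the component count from 1 to 2, so D is a cut vertex.
By contrast removing H leaves 1 component; it is not a cut vertex. No other vertex is a cut vertex either.

D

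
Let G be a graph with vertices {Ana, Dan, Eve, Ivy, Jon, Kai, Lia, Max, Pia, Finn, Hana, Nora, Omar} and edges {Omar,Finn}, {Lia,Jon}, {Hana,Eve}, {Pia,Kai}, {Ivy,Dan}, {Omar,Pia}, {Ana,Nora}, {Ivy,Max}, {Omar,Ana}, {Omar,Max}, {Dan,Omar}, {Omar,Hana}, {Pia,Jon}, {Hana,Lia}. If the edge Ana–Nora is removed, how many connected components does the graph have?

2

Before removal there is 1 component.
Ana–Nora is a bridge — removing it separates Ana's side from Nora's side.
After removal: 2 components.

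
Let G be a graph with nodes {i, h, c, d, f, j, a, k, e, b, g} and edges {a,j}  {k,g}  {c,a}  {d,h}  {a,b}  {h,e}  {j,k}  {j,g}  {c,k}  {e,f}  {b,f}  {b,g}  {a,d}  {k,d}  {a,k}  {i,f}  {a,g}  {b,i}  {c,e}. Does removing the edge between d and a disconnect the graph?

No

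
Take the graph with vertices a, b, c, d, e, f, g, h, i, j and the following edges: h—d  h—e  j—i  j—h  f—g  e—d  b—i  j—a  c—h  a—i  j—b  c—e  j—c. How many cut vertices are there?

Removing j increases the component count from 2 to 3, so j is a cut vertex.
By contrast removing h leaves 2 components; it is not a cut vertex. No other vertex is a cut vertex either.

1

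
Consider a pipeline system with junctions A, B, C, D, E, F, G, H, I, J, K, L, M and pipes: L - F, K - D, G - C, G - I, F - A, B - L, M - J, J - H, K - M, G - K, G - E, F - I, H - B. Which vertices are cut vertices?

Removing F increases the component count from 1 to 2, so F is a cut vertex.
Removing G increases the component count from 1 to 3, so G is a cut vertex.
Removing K increases the component count from 1 to 2, so K is a cut vertex.
By contrast removing J leaves 1 component; it is not a cut vertex. No other vertex is a cut vertex either.

F, G, K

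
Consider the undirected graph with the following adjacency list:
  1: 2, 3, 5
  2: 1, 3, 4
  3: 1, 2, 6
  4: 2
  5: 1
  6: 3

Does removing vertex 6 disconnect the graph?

Deleting 6 leaves 1 component (was 1), so 6 is not a cut vertex.

No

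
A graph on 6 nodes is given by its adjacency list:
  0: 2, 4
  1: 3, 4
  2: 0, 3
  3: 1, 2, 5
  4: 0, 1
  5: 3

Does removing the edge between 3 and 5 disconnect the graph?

Yes

Removing 3-5 leaves no path between 3 and 5: the component count goes from 1 to 2. So it is a bridge.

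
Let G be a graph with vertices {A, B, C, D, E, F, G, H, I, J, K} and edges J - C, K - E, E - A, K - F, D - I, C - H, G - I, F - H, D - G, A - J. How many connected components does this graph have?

B is isolated — a component by itself.
Starting from D we can reach D, G, I. That is one component of size 3.
Starting from A we can reach A, C, E, F, H, J, K. That is one component of size 7.
Total: 3 components.

3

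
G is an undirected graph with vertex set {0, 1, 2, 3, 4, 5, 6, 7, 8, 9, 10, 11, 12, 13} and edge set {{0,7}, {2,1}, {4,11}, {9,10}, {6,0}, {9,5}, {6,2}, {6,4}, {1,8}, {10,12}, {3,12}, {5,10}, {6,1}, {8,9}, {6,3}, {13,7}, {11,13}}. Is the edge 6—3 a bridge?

After removing 6—3, the path 6-1-8-9-10-12-3 still connects them, so the edge is not a bridge.

No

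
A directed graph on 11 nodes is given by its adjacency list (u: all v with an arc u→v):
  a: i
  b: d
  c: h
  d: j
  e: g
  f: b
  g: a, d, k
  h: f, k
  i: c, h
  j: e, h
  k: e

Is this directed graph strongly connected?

Yes

From c we can reach every vertex (a, b, c, d, e, f, g, h, i, j, k), and every vertex can reach c (a, b, c, d, e, f, g, h, i, j, k). So the whole graph is one strongly connected component.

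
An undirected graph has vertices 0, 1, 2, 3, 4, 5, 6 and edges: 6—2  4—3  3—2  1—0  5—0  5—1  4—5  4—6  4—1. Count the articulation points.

1

Removing 4 increases the component count from 1 to 2, so 4 is a cut vertex.
By contrast removing 3 leaves 1 component; it is not a cut vertex. No other vertex is a cut vertex either.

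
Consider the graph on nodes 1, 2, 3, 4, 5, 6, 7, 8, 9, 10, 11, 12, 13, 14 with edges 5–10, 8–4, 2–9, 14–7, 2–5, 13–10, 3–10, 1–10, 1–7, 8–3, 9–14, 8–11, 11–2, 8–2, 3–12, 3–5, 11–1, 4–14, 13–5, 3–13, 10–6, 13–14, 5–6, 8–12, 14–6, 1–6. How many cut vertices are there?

0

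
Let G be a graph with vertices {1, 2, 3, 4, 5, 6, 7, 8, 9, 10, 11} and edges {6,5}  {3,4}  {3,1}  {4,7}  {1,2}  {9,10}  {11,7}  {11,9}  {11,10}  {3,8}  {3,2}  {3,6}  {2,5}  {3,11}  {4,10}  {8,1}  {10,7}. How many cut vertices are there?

Removing 3 increases the component count from 1 to 2, so 3 is a cut vertex.
By contrast removing 9 leaves 1 component; it is not a cut vertex. No other vertex is a cut vertex either.

1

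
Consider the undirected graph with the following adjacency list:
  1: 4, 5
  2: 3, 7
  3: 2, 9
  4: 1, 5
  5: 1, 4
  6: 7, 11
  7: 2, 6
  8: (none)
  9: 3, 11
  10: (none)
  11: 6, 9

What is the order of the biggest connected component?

6

8 is isolated — a component by itself.
10 is isolated — a component by itself.
Starting from 1 we can reach 1, 4, 5. That is one component of size 3.
Starting from 2 we can reach 2, 3, 6, 7, 9, 11. That is one component of size 6.
The largest has 6 vertices.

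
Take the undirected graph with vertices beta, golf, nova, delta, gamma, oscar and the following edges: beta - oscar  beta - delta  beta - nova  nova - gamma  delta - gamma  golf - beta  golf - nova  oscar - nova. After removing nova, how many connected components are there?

1

With nova gone, the remaining components are: {beta, golf, delta, gamma, oscar}.
That is 1 component.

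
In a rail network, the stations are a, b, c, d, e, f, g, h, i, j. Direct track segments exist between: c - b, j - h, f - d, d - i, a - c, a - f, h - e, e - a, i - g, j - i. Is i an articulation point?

Yes

Deleting i raises the number of components from 1 to 2, so i is a cut vertex.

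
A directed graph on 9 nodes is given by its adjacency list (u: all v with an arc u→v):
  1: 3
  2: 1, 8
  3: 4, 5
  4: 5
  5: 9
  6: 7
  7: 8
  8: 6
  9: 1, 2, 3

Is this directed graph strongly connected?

No

There is no directed path from 7 to 3, so the graph is not strongly connected.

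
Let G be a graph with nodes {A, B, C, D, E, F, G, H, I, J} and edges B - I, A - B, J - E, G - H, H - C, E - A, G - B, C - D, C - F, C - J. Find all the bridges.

B-I, C-D, C-F

The edges on the cycle G-H-C-J-E-A-B-G are not bridges since each lies on that cycle.
But removing B - I disconnects B from I; removing D - C disconnects D from C; removing F - C disconnects F from C — these are bridges.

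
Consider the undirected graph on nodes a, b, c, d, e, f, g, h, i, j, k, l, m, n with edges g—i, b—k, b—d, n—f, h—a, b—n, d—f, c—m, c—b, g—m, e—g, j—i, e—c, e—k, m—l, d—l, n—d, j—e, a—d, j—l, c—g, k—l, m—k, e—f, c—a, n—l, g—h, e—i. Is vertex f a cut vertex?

No

Deleting f leaves 1 component (was 1) (its neighbors d, e, n remain connected to each other), so f is not a cut vertex.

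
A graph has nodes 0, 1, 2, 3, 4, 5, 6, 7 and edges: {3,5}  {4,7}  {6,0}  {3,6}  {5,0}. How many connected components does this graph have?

4

2 is isolated — a component by itself.
1 is isolated — a component by itself.
Starting from 4 we can reach 4, 7. That is one component of size 2.
Starting from 0 we can reach 0, 3, 5, 6. That is one component of size 4.
Total: 4 components.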